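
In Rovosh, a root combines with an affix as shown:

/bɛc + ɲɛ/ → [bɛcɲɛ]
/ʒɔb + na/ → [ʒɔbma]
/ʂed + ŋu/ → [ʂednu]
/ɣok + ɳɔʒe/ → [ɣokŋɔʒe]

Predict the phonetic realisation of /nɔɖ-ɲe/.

The data show progressive place assimilation: /n/ → [m] after /b/; /ŋ/ → [n] after /d/; /ɳ/ → [ŋ] after /k/. In each pair only place changes, matching the preceding consonant, while manner and voice stay constant.
No alternation appears in [bɛcɲɛ]: there the adjacent consonants already agree in place (/ɲ/ and /c/ are both palatal), so this form is consistent with the same rule.
The rule targets /ɲ/ (voiced palatal nasal), which sits after the trigger /ɖ/ (retroflex).
The voiced retroflex nasal is [ɳ], so /ɲ/ → [ɳ].

[nɔɖɳe]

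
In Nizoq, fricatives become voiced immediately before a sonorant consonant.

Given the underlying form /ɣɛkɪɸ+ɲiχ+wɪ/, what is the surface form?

The rule targets /ɸ/ (voiceless bilabial fricative), which sits before the trigger /ɲ/ (voiced).
A voiced bilabial fricative is [β], so the surface segment is [β].
The same rule applies at the second boundary: /χ/ → [ʁ] next to /w/.

[ɣɛkɪβɲiʁwɪ]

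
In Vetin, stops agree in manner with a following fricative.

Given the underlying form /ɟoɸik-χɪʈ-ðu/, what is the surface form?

[ɟoɸixχɪʂðu]

/k/ is a voiceless velar stop. The following trigger /χ/ is a fricative, so /k/ must become a fricative as well.
The voiceless velar fricative is [x], so /k/ → [x].
The same rule applies at the second boundary: /ʈ/ → [ʂ] next to /ð/.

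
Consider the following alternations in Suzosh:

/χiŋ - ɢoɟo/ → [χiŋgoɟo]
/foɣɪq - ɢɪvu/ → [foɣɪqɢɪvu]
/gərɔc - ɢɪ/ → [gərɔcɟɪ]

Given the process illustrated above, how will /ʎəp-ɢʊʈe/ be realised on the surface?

[ʎəpbʊʈe]

The data show progressive place assimilation: /ɢ/ → [g] after /ŋ/; /ɢ/ → [ɟ] after /c/. In each pair only place changes, matching the preceding consonant, while manner and voice stay constant.
Nothing changes in [foɣɪqɢɪvu]: there the adjacent consonants already agree in place (/ɢ/ and /q/ are both uvular), so this form is consistent with the same rule.
The rule targets /ɢ/ (voiced uvular stop), which sits after the trigger /p/ (bilabial).
Changing only its place to bilabial gives [b] — the voiced bilabial stop.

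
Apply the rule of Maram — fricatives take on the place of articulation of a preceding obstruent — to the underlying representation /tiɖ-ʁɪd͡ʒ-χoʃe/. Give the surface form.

[tiɖʐɪd͡ʒʃoʃe]

/ʁ/ is a voiced uvular fricative. The preceding trigger /ɖ/ is retroflex, so /ʁ/ must become retroflex as well.
A voiced retroflex fricative is [ʐ], so the surface segment is [ʐ].
The same rule applies at the second boundary: /χ/ → [ʃ] next to /d͡ʒ/.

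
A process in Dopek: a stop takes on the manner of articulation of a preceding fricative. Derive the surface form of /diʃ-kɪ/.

The rule targets /k/ (voiceless velar stop), which sits after the trigger /ʃ/ (fricative).
A voiceless velar fricative is [x], so the surface segment is [x].

[diʃxɪ]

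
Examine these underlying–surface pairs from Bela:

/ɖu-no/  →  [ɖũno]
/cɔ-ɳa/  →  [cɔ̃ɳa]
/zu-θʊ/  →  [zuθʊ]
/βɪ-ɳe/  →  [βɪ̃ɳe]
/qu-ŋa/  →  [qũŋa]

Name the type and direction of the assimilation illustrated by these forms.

regressive nasality assimilation (vowel nasalisation)

The vowel /u/ surfaces as nasalised [ũ] next to the following nasal /n/ — it has acquired the [+nasal] feature of its neighbour.
Likewise in the remaining data: /ɔ/ → [ɔ̃] before /ɳ/; /ɪ/ → [ɪ̃] before /ɳ/; /u/ → [ũ] before /ŋ/ — each time a vowel is nasalised next to a following nasal.
No change occurs in [zuθʊ] because the vowel at the boundary is adjacent to an oral consonant, not a nasal (/u/ next to /θ/).
Because the conditioning nasal is to the right of the vowel that changes, the process is regressive (anticipatory).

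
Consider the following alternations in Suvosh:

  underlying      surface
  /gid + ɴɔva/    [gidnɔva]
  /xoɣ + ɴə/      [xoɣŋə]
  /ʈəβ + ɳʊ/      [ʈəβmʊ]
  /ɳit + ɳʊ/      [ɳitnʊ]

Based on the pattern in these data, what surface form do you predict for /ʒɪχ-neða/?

[ʒɪχɴeða]

The data show progressive place assimilation: /ɴ/ → [n] after /d/; /ɴ/ → [ŋ] after /ɣ/; /ɳ/ → [m] after /β/; /ɳ/ → [n] after /t/. In each pair only place changes, matching the preceding consonant, while manner and voice stay constant.
/n/ is a voiced alveolar nasal. The preceding trigger /χ/ is uvular, so /n/ must become uvular as well.
Changing only its place to uvular gives [ɴ] — the voiced uvular nasal.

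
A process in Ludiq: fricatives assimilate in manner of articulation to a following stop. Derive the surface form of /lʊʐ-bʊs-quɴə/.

The rule targets /ʐ/ (voiced retroflex fricative), which sits before the trigger /b/ (stop).
Changing only its manner to stop gives [ɖ] — the voiced retroflex stop.
The same rule applies at the second boundary: /s/ → [t] next to /q/.

[lʊɖbʊtquɴə]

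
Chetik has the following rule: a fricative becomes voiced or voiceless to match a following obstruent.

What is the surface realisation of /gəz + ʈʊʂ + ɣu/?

The rule targets /z/ (voiced alveolar fricative), which sits before the trigger /ʈ/ (voiceless).
Changing only its voicing to voiceless gives [s] — the voiceless alveolar fricative.
The same rule applies at the second boundary: /ʂ/ → [ʐ] next to /ɣ/.

[gəsʈʊʐɣu]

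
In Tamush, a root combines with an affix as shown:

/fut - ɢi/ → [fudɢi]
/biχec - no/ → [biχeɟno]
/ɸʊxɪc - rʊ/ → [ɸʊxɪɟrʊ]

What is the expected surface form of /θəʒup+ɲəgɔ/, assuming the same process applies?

The data show regressive voicing assimilation: /t/ → [d] before /ɢ/; /c/ → [ɟ] before /n/; /c/ → [ɟ] before /r/. In each pair only voicing changes, matching the following consonant, while place and manner stay constant.
The rule targets /p/ (voiceless bilabial stop), which sits before the trigger /ɲ/ (voiced).
The voiced bilabial stop is [b], so /p/ → [b].

[θəʒubɲəgɔ]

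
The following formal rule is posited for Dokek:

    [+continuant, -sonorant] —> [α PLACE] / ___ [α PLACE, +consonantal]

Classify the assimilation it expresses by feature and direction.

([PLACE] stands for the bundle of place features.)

regressive place assimilation

The shared variable α links the value of the place features (abbreviated [PLACE]) on the target to the same value on the neighbouring segment, so place is the feature that assimilates.
The conditioning segment sits to the right of the focus bar, meaning the trigger follows the segment that changes — regressive assimilation.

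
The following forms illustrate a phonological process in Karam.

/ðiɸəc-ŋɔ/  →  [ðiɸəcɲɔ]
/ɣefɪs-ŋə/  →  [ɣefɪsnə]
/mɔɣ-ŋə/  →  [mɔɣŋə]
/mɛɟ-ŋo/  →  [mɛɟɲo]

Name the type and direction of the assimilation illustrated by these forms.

progressive place assimilation

Underlying /ŋ/ is realised as [ɲ] next to /c/; /c/ itself does not change.
/ŋ/ is velar while /c/ is palatal; the output [ɲ] is palatal, matching the trigger — so the feature that spreads is place.
Manner and voice are unchanged, so the assimilation is partial, not total.
The other alternating forms pattern the same way: /ŋ/ → [n] after /s/ (velar → alveolar, matching alveolar); /ŋ/ → [ɲ] after /ɟ/ (velar → palatal, matching palatal) — only place changes, and always toward the preceding segment.
No alternation appears in [mɔɣŋə]: there the adjacent consonants already agree in place (/ŋ/ and /ɣ/ are both velar), so this form is consistent with the same rule.
Since the segment that changes follows the conditioning segment, the assimilation is progressive.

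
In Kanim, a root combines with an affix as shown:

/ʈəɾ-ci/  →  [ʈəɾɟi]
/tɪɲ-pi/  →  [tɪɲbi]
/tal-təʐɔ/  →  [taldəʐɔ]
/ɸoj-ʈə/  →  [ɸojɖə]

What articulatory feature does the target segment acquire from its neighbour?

voicing

Underlying /c/ is realised as [ɟ] next to /ɾ/; /ɾ/ itself does not change.
The change voiceless → voiced matches the voicing of the preceding /ɾ/, identifying this as voicing assimilation.
The other alternating forms pattern the same way: /p/ → [b] after /ɲ/ (voiceless → voiced, matching voiced); /t/ → [d] after /l/ (voiceless → voiced, matching voiced); /ʈ/ → [ɖ] after /j/ (voiceless → voiced, matching voiced) — only voicing changes, and always toward the preceding segment.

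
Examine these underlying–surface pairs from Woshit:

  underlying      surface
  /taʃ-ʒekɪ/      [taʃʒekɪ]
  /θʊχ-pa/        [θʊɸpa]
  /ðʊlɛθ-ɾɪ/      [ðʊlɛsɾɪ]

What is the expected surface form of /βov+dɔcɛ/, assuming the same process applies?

[βozdɔcɛ]

The data show regressive place assimilation: /χ/ → [ɸ] before /p/; /θ/ → [s] before /ɾ/. In each pair only place changes, matching the following consonant, while manner and voice stay constant.
Nothing changes in [taʃʒekɪ]: there the adjacent consonants already agree in place (/ʃ/ and /ʒ/ are both postalveolar), so this form is consistent with the same rule.
The rule targets /v/ (voiced labiodental fricative), which sits before the trigger /d/ (alveolar).
A voiced alveolar fricative is [z], so the surface segment is [z].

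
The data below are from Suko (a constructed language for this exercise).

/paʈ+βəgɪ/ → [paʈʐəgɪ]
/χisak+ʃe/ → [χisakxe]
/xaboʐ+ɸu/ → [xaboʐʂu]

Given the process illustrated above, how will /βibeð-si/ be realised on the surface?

The data show progressive place assimilation: /β/ → [ʐ] after /ʈ/; /ʃ/ → [x] after /k/; /ɸ/ → [ʂ] after /ʐ/. In each pair only place changes, matching the preceding consonant, while manner and voice stay constant.
/s/ is a voiceless alveolar fricative. The preceding trigger /ð/ is dental, so /s/ must become dental as well.
Changing only its place to dental gives [θ] — the voiceless dental fricative.

[βibeðθi]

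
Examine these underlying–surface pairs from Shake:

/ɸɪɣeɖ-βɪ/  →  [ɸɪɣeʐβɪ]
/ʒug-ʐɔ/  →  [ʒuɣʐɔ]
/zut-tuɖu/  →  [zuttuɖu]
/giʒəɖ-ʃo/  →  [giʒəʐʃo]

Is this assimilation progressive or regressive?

regressive

The segment that alternates is /ɖ/, which surfaces as [ʐ] when adjacent to /β/.
The change stop → fricative matches the manner of the following /β/, identifying this as manner assimilation.
Checking the remaining alternations: /g/ → [ɣ] before /ʐ/ (stop → fricative, matching a fricative); /ɖ/ → [ʐ] before /ʃ/ (stop → fricative, matching a fricative) — only manner changes, and always toward the following segment.
Nothing changes in [zuttuɖu]: there the adjacent consonants already agree in manner (/t/ and /t/ are both stops), so this form is consistent with the same rule.
The trigger is the following segment, so the direction is regressive (anticipatory).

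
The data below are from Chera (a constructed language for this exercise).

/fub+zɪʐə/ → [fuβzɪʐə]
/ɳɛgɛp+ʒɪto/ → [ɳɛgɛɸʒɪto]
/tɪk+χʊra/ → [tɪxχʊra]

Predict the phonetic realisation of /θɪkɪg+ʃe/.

The data show regressive manner assimilation: /b/ → [β] before /z/; /p/ → [ɸ] before /ʒ/; /k/ → [x] before /χ/. In each pair only manner changes, matching the following consonant, while place and voice stay constant.
The rule targets /g/ (voiced velar stop), which sits before the trigger /ʃ/ (fricative).
A voiced velar fricative is [ɣ], so the surface segment is [ɣ].

[θɪkɪɣʃe]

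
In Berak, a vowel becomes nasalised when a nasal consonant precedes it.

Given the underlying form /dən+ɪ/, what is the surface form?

The vowel /ɪ/ is adjacent to the preceding nasal /n/, so it acquires [+nasal] and surfaces as [ɪ̃].

[dənɪ̃]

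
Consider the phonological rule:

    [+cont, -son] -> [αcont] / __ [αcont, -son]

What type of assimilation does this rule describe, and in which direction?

regressive manner assimilation

The shared variable α links the value of [cont] on the target to that of the neighbouring obstruent. [cont] distinguishes stops from fricatives — a manner-of-articulation feature — so this is manner assimilation.
The conditioning segment sits to the right of the focus bar, meaning the trigger follows the segment that changes — regressive assimilation.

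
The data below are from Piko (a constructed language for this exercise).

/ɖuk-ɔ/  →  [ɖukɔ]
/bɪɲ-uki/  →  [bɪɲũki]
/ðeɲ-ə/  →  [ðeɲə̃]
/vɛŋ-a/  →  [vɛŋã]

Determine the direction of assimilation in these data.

progressive

The vowel /u/ surfaces as nasalised [ũ] next to the preceding nasal /ɲ/ — it has acquired the [+nasal] feature of its neighbour.
The other forms show the same pattern: /ə/ → [ə̃] after /ɲ/; /a/ → [ã] after /ŋ/ — each time a vowel is nasalised next to a preceding nasal.
No change occurs in [ɖukɔ] because the vowel at the boundary is adjacent to an oral consonant, not a nasal (/ɔ/ next to /k/).
Because the conditioning nasal is to the left of the vowel that changes, the process is progressive (perseverative).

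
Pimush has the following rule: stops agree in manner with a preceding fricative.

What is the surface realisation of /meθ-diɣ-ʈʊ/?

The rule targets /d/ (voiced alveolar stop), which sits after the trigger /θ/ (fricative).
The voiced alveolar fricative is [z], so /d/ → [z].
The same rule applies at the second boundary: /ʈ/ → [ʂ] next to /ɣ/.

[meθziɣʂʊ]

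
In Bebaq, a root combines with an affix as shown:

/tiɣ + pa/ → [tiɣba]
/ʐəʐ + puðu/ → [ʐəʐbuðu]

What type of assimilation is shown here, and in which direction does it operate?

progressive voicing assimilation

Comparing underlying and surface forms, /p/ → [b] is the alternation; the neighbouring /ɣ/ is constant.
/p/ is voiceless while /ɣ/ is voiced; the output [b] is voiced, matching the trigger — so the feature that spreads is voicing.
Place and manner are unchanged, so the assimilation is partial, not total.
Checking the remaining alternation: /p/ → [b] after /ʐ/ (voiceless → voiced, matching voiced) — only voicing changes, and always toward the preceding segment.
The trigger is the preceding segment, so the direction is progressive (perseverative).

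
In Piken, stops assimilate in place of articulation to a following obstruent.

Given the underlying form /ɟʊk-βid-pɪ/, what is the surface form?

The rule targets /k/ (voiceless velar stop), which sits before the trigger /β/ (bilabial).
The voiceless bilabial stop is [p], so /k/ → [p].
At the second juncture, /d/ likewise becomes [b] adjacent to /p/.

[ɟʊpβibpɪ]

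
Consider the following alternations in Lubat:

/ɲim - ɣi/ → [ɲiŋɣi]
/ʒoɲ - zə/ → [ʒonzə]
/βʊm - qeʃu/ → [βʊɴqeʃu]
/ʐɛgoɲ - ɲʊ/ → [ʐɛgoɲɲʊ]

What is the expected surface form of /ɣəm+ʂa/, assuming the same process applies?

The data show regressive place assimilation: /m/ → [ŋ] before /ɣ/; /ɲ/ → [n] before /z/; /m/ → [ɴ] before /q/. In each pair only place changes, matching the following consonant, while manner and voice stay constant.
No alternation appears in [ʐɛgoɲɲʊ]: there the adjacent consonants already agree in place (/ɲ/ and /ɲ/ are both palatal), so this form is consistent with the same rule.
The rule targets /m/ (voiced bilabial nasal), which sits before the trigger /ʂ/ (retroflex).
The voiced retroflex nasal is [ɳ], so /m/ → [ɳ].

[ɣəɳʂa]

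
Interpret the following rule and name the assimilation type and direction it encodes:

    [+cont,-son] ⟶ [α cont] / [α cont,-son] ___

progressive manner assimilation

The shared variable α links the value of [cont] on the target to that of the neighbouring obstruent. [cont] distinguishes stops from fricatives — a manner-of-articulation feature — so this is manner assimilation.
The conditioning segment sits to the left of the focus bar, meaning the trigger precedes the segment that changes — progressive assimilation.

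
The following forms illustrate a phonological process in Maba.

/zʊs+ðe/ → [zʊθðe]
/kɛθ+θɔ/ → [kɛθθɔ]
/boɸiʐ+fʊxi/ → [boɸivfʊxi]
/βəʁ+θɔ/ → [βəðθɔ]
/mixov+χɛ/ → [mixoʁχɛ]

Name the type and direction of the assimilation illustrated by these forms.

Underlying /s/ is realised as [θ] next to /ð/; /ð/ itself does not change.
/s/ is alveolar while /ð/ is dental; the output [θ] is dental, matching the trigger — so the feature that spreads is place.
Manner and voice are unchanged, so the assimilation is partial, not total.
The same holds elsewhere in the data: /ʐ/ → [v] before /f/ (retroflex → labiodental, matching labiodental); /ʁ/ → [ð] before /θ/ (uvular → dental, matching dental); /v/ → [ʁ] before /χ/ (labiodental → uvular, matching uvular) — only place changes, and always toward the following segment.
No alternation appears in [kɛθθɔ]: there the adjacent consonants already agree in place (/θ/ and /θ/ are both dental), so this form is consistent with the same rule.
Since the segment that changes precedes the conditioning segment, the assimilation is regressive.

regressive place assimilation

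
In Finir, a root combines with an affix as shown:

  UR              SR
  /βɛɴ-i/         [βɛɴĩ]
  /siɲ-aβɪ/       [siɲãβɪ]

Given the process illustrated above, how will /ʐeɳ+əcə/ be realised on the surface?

The data show progressive nasality assimilation (vowel nasalisation): /i/ → [ĩ] after /ɴ/; /a/ → [ã] after /ɲ/ — a vowel is nasalised by an immediately preceding nasal consonant.
/ə/ sits next to the nasal /ɳ/ and is therefore nasalised to [ə̃].

[ʐeɳə̃cə]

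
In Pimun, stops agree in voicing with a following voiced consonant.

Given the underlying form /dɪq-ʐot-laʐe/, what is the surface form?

[dɪɢʐodlaʐe]

/q/ is a voiceless uvular stop. The following trigger /ʐ/ is voiced, so /q/ must become voiced as well.
A voiced uvular stop is [ɢ], so the surface segment is [ɢ].
The same rule applies at the second boundary: /t/ → [d] next to /l/.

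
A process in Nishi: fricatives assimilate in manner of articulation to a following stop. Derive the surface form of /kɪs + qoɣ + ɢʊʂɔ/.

[kɪtqogɢʊʂɔ]

/s/ is a voiceless alveolar fricative. The following trigger /q/ is a stop, so /s/ must become a stop as well.
A voiceless alveolar stop is [t], so the surface segment is [t].
The same rule applies at the second boundary: /ɣ/ → [g] next to /ɢ/.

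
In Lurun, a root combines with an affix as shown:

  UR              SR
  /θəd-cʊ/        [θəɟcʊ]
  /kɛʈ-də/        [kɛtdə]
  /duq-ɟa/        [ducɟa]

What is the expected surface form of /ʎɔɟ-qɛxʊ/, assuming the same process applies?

[ʎɔɢqɛxʊ]

The data show regressive place assimilation: /d/ → [ɟ] before /c/; /ʈ/ → [t] before /d/; /q/ → [c] before /ɟ/. In each pair only place changes, matching the following consonant, while manner and voice stay constant.
The rule targets /ɟ/ (voiced palatal stop), which sits before the trigger /q/ (uvular).
Changing only its place to uvular gives [ɢ] — the voiced uvular stop.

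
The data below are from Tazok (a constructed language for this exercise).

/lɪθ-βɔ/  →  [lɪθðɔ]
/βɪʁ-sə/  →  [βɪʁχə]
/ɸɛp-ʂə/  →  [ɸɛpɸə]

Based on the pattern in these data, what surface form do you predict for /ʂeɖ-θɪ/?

[ʂeɖʂɪ]

The data show progressive place assimilation: /β/ → [ð] after /θ/; /s/ → [χ] after /ʁ/; /ʂ/ → [ɸ] after /p/. In each pair only place changes, matching the preceding consonant, while manner and voice stay constant.
The rule targets /θ/ (voiceless dental fricative), which sits after the trigger /ɖ/ (retroflex).
Changing only its place to retroflex gives [ʂ] — the voiceless retroflex fricative.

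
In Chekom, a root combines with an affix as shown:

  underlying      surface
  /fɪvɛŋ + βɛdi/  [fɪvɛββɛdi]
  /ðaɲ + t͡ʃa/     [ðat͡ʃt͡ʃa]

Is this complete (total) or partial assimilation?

total assimilation

Underlying /ŋ/ is realised as [β] next to /β/; /β/ itself does not change.
The output [β] is identical to the trigger /β/ — every feature (place, manner, voicing) has been copied — so this is total assimilation.
The remaining alternation confirms this: /ɲ/ → [t͡ʃ] before /t͡ʃ/ — in each case the output is a copy of the following consonant.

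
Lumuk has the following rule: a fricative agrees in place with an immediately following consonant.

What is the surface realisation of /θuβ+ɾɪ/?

The rule targets /β/ (voiced bilabial fricative), which sits before the trigger /ɾ/ (alveolar).
The voiced alveolar fricative is [z], so /β/ → [z].

[θuzɾɪ]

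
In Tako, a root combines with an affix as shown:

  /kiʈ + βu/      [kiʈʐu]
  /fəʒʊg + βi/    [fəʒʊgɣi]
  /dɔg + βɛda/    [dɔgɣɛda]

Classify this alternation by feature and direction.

progressive place assimilation

The segment that alternates is /β/, which surfaces as [ʐ] when adjacent to /ʈ/.
/β/ is bilabial while /ʈ/ is retroflex; the output [ʐ] is retroflex, matching the trigger — so the feature that spreads is place.
Manner and voice are unchanged, so the assimilation is partial, not total.
The other alternating form patterns the same way: /β/ → [ɣ] after /g/ (bilabial → velar, matching velar) — only place changes, and always toward the preceding segment.
Since the segment that changes follows the conditioning segment, the assimilation is progressive.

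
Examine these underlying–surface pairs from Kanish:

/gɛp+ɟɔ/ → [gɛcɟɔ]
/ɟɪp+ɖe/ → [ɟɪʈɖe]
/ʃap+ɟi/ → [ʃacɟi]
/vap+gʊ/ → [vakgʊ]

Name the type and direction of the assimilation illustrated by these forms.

regressive place assimilation

The segment that alternates is /p/, which surfaces as [c] when adjacent to /ɟ/.
/p/ is bilabial while /ɟ/ is palatal; the output [c] is palatal, matching the trigger — so the feature that spreads is place.
Manner and voice are unchanged, so the assimilation is partial, not total.
The other alternating forms pattern the same way: /p/ → [ʈ] before /ɖ/ (bilabial → retroflex, matching retroflex); /p/ → [k] before /g/ (bilabial → velar, matching velar) — only place changes, and always toward the following segment.
The trigger is the following segment, so the direction is regressive (anticipatory).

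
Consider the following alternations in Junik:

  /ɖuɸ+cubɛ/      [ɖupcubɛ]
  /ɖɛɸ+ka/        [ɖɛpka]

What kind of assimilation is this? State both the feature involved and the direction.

The segment that alternates is /ɸ/, which surfaces as [p] when adjacent to /c/.
/ɸ/ is a fricative while /c/ is a stop; the output [p] is a stop, matching the trigger — so the feature that spreads is manner.
Place and voice are unchanged, so the assimilation is partial, not total.
The same holds elsewhere in the data: /ɸ/ → [p] before /k/ (fricative → stop, matching a stop) — only manner changes, and always toward the following segment.
The trigger is the following segment, so the direction is regressive (anticipatory).

regressive manner assimilation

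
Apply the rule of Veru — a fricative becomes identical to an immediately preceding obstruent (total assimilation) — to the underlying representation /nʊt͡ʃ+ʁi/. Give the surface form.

/ʁ/ is the segment targeted by the rule; it sits immediately after /t͡ʃ/, so it assimilates completely and surfaces as [t͡ʃ].

[nʊt͡ʃt͡ʃi]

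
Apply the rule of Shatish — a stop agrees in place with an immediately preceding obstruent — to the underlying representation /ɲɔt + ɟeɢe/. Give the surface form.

The rule targets /ɟ/ (voiced palatal stop), which sits after the trigger /t/ (alveolar).
Changing only its place to alveolar gives [d] — the voiced alveolar stop.

[ɲɔtdeɢe]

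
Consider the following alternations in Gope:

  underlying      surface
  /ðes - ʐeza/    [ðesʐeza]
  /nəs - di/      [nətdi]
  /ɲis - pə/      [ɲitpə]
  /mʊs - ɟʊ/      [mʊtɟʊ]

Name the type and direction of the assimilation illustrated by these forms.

regressive manner assimilation

Comparing underlying and surface forms, /s/ → [t] is the alternation; the neighbouring /d/ is constant.
/s/ is a fricative while /d/ is a stop; the output [t] is a stop, matching the trigger — so the feature that spreads is manner.
Place and voice are unchanged, so the assimilation is partial, not total.
Checking the remaining alternations: /s/ → [t] before /p/ (fricative → stop, matching a stop); /s/ → [t] before /ɟ/ (fricative → stop, matching a stop) — only manner changes, and always toward the following segment.
No alternation appears in [ðesʐeza]: there the adjacent consonants already agree in manner (/s/ and /ʐ/ are both fricatives), so this form is consistent with the same rule.
Since the segment that changes precedes the conditioning segment, the assimilation is regressive.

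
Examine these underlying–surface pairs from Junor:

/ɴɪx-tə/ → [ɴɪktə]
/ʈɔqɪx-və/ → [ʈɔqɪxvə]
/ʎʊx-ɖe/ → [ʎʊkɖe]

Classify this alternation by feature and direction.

regressive manner assimilation

Underlying /x/ is realised as [k] next to /t/; /t/ itself does not change.
/x/ is a fricative while /t/ is a stop; the output [k] is a stop, matching the trigger — so the feature that spreads is manner.
Place and voice are unchanged, so the assimilation is partial, not total.
Checking the remaining alternation: /x/ → [k] before /ɖ/ (fricative → stop, matching a stop) — only manner changes, and always toward the following segment.
No alternation appears in [ʈɔqɪxvə]: there the adjacent consonants already agree in manner (/x/ and /v/ are both fricatives), so this form is consistent with the same rule.
Since the segment that changes precedes the conditioning segment, the assimilation is regressive.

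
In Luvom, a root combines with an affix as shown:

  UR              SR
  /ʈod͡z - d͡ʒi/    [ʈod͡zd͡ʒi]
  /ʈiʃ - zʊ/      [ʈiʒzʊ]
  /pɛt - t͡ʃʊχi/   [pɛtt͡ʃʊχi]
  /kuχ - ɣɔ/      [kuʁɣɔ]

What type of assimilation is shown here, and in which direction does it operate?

regressive voicing assimilation

The segment that alternates is /ʃ/, which surfaces as [ʒ] when adjacent to /z/.
The change voiceless → voiced matches the voicing of the following /z/, identifying this as voicing assimilation.
Place and manner are unchanged, so the assimilation is partial, not total.
The other alternating form patterns the same way: /χ/ → [ʁ] before /ɣ/ (voiceless → voiced, matching voiced) — only voicing changes, and always toward the following segment.
No alternation appears in [ʈod͡zd͡ʒi], [pɛtt͡ʃʊχi]: there the adjacent consonants already agree in voicing (/d͡z/ and /d͡ʒ/ are both voiced; /t/ and /t͡ʃ/ are both voiceless), so these forms are consistent with the same rule.
Since the segment that changes precedes the conditioning segment, the assimilation is regressive.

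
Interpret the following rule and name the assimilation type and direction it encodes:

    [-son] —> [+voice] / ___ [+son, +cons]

The structural change is [+voice], and the conditioning segment [+son, +cons] (a sonorant consonant) is itself voiced, so the target comes to share the voicing of its neighbour — voicing assimilation.
Since the environment is written after the underscore, the trigger follows the target; the direction is regressive.

regressive voicing assimilation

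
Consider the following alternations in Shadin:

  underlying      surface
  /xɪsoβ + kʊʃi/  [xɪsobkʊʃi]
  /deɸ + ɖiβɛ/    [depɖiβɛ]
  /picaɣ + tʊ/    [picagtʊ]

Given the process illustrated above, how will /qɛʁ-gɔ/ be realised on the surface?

The data show regressive manner assimilation: /β/ → [b] before /k/; /ɸ/ → [p] before /ɖ/; /ɣ/ → [g] before /t/. In each pair only manner changes, matching the following consonant, while place and voice stay constant.
The rule targets /ʁ/ (voiced uvular fricative), which sits before the trigger /g/ (stop).
Changing only its manner to stop gives [ɢ] — the voiced uvular stop.

[qɛɢgɔ]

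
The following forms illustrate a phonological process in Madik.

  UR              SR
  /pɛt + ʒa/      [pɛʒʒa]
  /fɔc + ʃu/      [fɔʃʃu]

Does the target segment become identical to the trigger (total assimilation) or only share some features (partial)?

total assimilation

Underlying /t/ is realised as [ʒ] next to /ʒ/; /ʒ/ itself does not change.
The output [ʒ] is identical to the trigger /ʒ/ — every feature (place, manner, voicing) has been copied — so this is total assimilation.
The other form behaves the same way: /c/ → [ʃ] before /ʃ/ — in each case the output is a copy of the following consonant.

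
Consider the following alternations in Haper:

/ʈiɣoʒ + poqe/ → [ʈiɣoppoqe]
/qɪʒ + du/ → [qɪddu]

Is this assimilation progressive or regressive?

Underlying /ʒ/ is realised as [p] next to /p/; /p/ itself does not change.
The output [p] is identical to the trigger /p/ — every feature (place, manner, voicing) has been copied — so this is total assimilation.
The other form behaves the same way: /ʒ/ → [d] before /d/ — in each case the output is a copy of the following consonant.
Since the segment that changes precedes the conditioning segment, the assimilation is regressive.

regressive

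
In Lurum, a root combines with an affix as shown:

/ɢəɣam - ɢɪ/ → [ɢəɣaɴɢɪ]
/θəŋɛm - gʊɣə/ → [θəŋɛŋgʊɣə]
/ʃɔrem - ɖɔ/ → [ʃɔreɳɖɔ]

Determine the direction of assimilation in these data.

Underlying /m/ is realised as [ɴ] next to /ɢ/; /ɢ/ itself does not change.
The change bilabial → uvular matches the place of the following /ɢ/, identifying this as place assimilation.
Checking the remaining alternations: /m/ → [ŋ] before /g/ (bilabial → velar, matching velar); /m/ → [ɳ] before /ɖ/ (bilabial → retroflex, matching retroflex) — only place changes, and always toward the following segment.
Since the segment that changes precedes the conditioning segment, the assimilation is regressive.

regressive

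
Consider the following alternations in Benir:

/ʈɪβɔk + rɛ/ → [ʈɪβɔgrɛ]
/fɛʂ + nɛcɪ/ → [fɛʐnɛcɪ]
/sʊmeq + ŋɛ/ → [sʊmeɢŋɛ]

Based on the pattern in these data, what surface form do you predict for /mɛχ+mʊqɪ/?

[mɛʁmʊqɪ]

The data show regressive voicing assimilation: /k/ → [g] before /r/; /ʂ/ → [ʐ] before /n/; /q/ → [ɢ] before /ŋ/. In each pair only voicing changes, matching the following consonant, while place and manner stay constant.
The rule targets /χ/ (voiceless uvular fricative), which sits before the trigger /m/ (voiced).
The voiced uvular fricative is [ʁ], so /χ/ → [ʁ].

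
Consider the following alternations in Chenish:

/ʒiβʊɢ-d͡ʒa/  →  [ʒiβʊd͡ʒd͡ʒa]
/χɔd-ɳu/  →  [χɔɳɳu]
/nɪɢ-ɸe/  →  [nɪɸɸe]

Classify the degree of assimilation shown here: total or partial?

total assimilation

Comparing underlying and surface forms, /ɢ/ → [d͡ʒ] is the alternation; the neighbouring /d͡ʒ/ is constant.
The output [d͡ʒ] is identical to the trigger /d͡ʒ/ — every feature (place, manner, voicing) has been copied — so this is total assimilation.
The remaining alternations confirm this: /d/ → [ɳ] before /ɳ/; /ɢ/ → [ɸ] before /ɸ/ — in each case the output is a copy of the following consonant.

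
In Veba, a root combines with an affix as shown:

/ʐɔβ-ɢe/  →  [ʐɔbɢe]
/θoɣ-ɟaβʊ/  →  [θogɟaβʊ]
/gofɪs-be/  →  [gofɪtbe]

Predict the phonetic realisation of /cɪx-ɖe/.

[cɪkɖe]

The data show regressive manner assimilation: /β/ → [b] before /ɢ/; /ɣ/ → [g] before /ɟ/; /s/ → [t] before /b/. In each pair only manner changes, matching the following consonant, while place and voice stay constant.
The rule targets /x/ (voiceless velar fricative), which sits before the trigger /ɖ/ (stop).
A voiceless velar stop is [k], so the surface segment is [k].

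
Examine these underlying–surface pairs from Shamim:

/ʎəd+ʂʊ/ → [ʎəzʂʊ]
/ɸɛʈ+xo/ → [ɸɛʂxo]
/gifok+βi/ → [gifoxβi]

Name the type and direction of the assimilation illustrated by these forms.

Underlying /d/ is realised as [z] next to /ʂ/; /ʂ/ itself does not change.
The change stop → fricative matches the manner of the following /ʂ/, identifying this as manner assimilation.
Place and voice are unchanged, so the assimilation is partial, not total.
The same holds elsewhere in the data: /ʈ/ → [ʂ] before /x/ (stop → fricative, matching a fricative); /k/ → [x] before /β/ (stop → fricative, matching a fricative) — only manner changes, and always toward the following segment.
Since the segment that changes precedes the conditioning segment, the assimilation is regressive.

regressive manner assimilation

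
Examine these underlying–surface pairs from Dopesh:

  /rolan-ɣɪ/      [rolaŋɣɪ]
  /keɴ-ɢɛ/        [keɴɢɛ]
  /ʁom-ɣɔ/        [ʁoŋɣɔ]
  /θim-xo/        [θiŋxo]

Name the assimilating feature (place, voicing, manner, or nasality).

Underlying /n/ is realised as [ŋ] next to /ɣ/; /ɣ/ itself does not change.
The change alveolar → velar matches the place of the following /ɣ/, identifying this as place assimilation.
The same holds elsewhere in the data: /m/ → [ŋ] before /ɣ/ (bilabial → velar, matching velar); /m/ → [ŋ] before /x/ (bilabial → velar, matching velar) — only place changes, and always toward the following segment.
No alternation appears in [keɴɢɛ]: there the adjacent consonants already agree in place (/ɴ/ and /ɢ/ are both uvular), so this form is consistent with the same rule.

place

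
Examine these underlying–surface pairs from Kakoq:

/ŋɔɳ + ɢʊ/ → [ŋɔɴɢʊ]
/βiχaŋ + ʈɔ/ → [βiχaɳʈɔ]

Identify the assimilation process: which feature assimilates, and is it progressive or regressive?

The segment that alternates is /ɳ/, which surfaces as [ɴ] when adjacent to /ɢ/.
/ɳ/ is retroflex while /ɢ/ is uvular; the output [ɴ] is uvular, matching the trigger — so the feature that spreads is place.
Manner and voice are unchanged, so the assimilation is partial, not total.
The other alternating form patterns the same way: /ŋ/ → [ɳ] before /ʈ/ (velar → retroflex, matching retroflex) — only place changes, and always toward the following segment.
Since the segment that changes precedes the conditioning segment, the assimilation is regressive.

regressive place assimilation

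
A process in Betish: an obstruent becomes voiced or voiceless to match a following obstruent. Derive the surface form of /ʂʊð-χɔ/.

/ð/ is a voiced dental fricative. The following trigger /χ/ is voiceless, so /ð/ must become voiceless as well.
Changing only its voicing to voiceless gives [θ] — the voiceless dental fricative.

[ʂʊθχɔ]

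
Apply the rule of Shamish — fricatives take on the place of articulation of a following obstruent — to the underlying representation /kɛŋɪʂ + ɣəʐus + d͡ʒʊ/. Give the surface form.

[kɛŋɪxɣəʐuʃd͡ʒʊ]

The rule targets /ʂ/ (voiceless retroflex fricative), which sits before the trigger /ɣ/ (velar).
Changing only its place to velar gives [x] — the voiceless velar fricative.
The same rule applies at the second boundary: /s/ → [ʃ] next to /d͡ʒ/.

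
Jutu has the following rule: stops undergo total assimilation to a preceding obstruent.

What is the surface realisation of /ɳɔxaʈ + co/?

/c/ is the segment targeted by the rule; it sits immediately after /ʈ/, so it assimilates completely and surfaces as [ʈ].

[ɳɔxaʈʈo]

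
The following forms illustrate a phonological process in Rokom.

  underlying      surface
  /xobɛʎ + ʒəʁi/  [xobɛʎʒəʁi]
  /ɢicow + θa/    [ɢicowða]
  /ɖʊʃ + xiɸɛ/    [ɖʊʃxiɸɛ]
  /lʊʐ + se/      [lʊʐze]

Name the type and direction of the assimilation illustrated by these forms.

Comparing underlying and surface forms, /θ/ → [ð] is the alternation; the neighbouring /w/ is constant.
The change voiceless → voiced matches the voicing of the preceding /w/, identifying this as voicing assimilation.
Place and manner are unchanged, so the assimilation is partial, not total.
The other alternating form patterns the same way: /s/ → [z] after /ʐ/ (voiceless → voiced, matching voiced) — only voicing changes, and always toward the preceding segment.
No alternation appears in [xobɛʎʒəʁi], [ɖʊʃxiɸɛ]: there the adjacent consonants already agree in voicing (/ʒ/ and /ʎ/ are both voiced; /x/ and /ʃ/ are both voiceless), so these forms are consistent with the same rule.
The trigger is the preceding segment, so the direction is progressive (perseverative).

progressive voicing assimilation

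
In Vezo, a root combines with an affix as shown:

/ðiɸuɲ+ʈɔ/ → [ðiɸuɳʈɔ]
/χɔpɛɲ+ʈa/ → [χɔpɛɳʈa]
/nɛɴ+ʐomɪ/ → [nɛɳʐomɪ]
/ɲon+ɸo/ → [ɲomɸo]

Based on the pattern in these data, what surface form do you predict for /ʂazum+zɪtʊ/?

[ʂazunzɪtʊ]

The data show regressive place assimilation: /ɲ/ → [ɳ] before /ʈ/; /ɴ/ → [ɳ] before /ʐ/; /n/ → [m] before /ɸ/. In each pair only place changes, matching the following consonant, while manner and voice stay constant.
The rule targets /m/ (voiced bilabial nasal), which sits before the trigger /z/ (alveolar).
The voiced alveolar nasal is [n], so /m/ → [n].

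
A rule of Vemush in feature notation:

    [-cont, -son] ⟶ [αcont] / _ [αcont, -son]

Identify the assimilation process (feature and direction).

regressive manner assimilation

The rule copies [cont] (continuancy) from the environment onto the target stops; since [±cont] encodes the stop/fricative manner contrast, the assimilating dimension is manner.
The conditioning segment sits to the right of the focus bar, meaning the trigger follows the segment that changes — regressive assimilation.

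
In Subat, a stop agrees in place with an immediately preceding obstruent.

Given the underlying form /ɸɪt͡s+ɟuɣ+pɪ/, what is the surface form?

[ɸɪt͡sduɣkɪ]

The rule targets /ɟ/ (voiced palatal stop), which sits after the trigger /t͡s/ (alveolar).
A voiced alveolar stop is [d], so the surface segment is [d].
At the second juncture, /p/ likewise becomes [k] adjacent to /ɣ/.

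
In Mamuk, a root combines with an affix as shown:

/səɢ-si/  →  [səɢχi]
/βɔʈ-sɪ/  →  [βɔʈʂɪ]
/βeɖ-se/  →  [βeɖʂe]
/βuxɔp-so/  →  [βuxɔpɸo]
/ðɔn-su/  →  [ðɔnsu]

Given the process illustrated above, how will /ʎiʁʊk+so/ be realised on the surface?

The data show progressive place assimilation: /s/ → [χ] after /ɢ/; /s/ → [ʂ] after /ʈ/; /s/ → [ʂ] after /ɖ/; /s/ → [ɸ] after /p/. In each pair only place changes, matching the preceding consonant, while manner and voice stay constant.
No alternation appears in [ðɔnsu]: there the adjacent consonants already agree in place (/s/ and /n/ are both alveolar), so this form is consistent with the same rule.
/s/ is a voiceless alveolar fricative. The preceding trigger /k/ is velar, so /s/ must become velar as well.
A voiceless velar fricative is [x], so the surface segment is [x].

[ʎiʁʊkxo]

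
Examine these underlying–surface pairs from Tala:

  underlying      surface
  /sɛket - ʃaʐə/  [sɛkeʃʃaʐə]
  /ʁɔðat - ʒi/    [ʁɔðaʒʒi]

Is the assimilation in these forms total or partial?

Comparing underlying and surface forms, /t/ → [ʃ] is the alternation; the neighbouring /ʃ/ is constant.
The output [ʃ] is identical to the trigger /ʃ/ — every feature (place, manner, voicing) has been copied — so this is total assimilation.
The other form behaves the same way: /t/ → [ʒ] before /ʒ/ — in each case the output is a copy of the following consonant.

total assimilation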